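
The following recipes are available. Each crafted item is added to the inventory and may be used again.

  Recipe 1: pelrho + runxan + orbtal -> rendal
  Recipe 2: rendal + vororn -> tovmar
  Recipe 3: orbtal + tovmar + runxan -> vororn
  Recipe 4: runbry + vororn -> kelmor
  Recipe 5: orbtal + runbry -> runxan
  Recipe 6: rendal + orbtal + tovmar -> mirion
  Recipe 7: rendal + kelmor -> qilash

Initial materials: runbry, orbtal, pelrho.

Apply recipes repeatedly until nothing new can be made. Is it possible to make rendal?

Yes

Using Recipe 5, orbtal and runbry make runxan.
pelrho + runxan + orbtal -> rendal (Recipe 1).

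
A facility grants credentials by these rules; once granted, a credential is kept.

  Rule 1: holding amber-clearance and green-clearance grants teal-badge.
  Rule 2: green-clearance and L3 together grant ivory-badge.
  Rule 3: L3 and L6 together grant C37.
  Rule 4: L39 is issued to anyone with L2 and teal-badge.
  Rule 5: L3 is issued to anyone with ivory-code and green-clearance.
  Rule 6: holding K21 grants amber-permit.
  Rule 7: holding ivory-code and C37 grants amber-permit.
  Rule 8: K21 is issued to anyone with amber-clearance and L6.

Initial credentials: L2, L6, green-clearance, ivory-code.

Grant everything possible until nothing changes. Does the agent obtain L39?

No

L39 would need L2 and teal-badge (Rule 4), but teal-badge is never granted.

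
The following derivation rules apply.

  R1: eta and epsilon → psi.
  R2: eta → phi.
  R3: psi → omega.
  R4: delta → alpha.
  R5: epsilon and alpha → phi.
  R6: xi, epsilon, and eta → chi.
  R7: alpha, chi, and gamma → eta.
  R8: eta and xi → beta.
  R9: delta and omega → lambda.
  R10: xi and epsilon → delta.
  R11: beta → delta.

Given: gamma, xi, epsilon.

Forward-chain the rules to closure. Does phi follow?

From xi and epsilon, R10 gives delta.
From delta, R4 gives alpha.
From epsilon and alpha, R5 gives phi.

Yes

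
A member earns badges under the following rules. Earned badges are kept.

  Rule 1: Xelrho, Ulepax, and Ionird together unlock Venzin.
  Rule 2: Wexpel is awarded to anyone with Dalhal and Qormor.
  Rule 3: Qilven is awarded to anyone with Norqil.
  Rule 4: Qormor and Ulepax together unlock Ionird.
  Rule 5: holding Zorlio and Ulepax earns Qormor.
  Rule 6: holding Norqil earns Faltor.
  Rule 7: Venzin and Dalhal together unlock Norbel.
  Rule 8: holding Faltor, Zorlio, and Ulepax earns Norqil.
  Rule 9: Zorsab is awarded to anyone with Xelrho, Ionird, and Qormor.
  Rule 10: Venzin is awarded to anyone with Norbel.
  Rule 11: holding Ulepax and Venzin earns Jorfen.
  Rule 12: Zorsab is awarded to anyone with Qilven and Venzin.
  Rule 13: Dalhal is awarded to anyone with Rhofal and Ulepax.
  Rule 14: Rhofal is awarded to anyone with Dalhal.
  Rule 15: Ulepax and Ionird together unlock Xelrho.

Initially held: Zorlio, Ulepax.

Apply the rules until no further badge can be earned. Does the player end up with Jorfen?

Yes

With Zorlio and Ulepax, Qormor is earned (Rule 5).
With Qormor and Ulepax, Ionird is earned (Rule 4).
With Ulepax and Ionird, Xelrho is earned (Rule 15).
With Xelrho, Ulepax, and Ionird, Venzin is earned (Rule 1).
With Ulepax and Venzin, Jorfen is earned (Rule 11).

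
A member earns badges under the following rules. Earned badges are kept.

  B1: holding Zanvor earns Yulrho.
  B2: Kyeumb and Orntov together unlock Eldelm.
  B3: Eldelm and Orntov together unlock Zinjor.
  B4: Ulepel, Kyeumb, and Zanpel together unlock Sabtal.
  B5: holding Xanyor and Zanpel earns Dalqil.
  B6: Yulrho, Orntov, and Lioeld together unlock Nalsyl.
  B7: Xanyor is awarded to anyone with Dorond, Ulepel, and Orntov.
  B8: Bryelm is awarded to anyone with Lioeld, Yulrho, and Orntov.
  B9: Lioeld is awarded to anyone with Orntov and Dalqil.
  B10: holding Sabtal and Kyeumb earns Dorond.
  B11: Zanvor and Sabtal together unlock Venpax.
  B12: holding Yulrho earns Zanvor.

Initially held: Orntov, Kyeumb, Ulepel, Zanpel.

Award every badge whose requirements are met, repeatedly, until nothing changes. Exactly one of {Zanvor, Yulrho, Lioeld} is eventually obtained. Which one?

With Ulepel, Kyeumb, and Zanpel, Sabtal is earned (B4).
With Sabtal and Kyeumb, Dorond is earned (B10).
With Dorond, Ulepel, and Orntov, Xanyor is earned (B7).
With Xanyor and Zanpel, Dalqil is earned (B5).
With Orntov and Dalqil, Lioeld is earned (B9).
Zanvor would need Yulrho (B12), but Yulrho is never earned. Yulrho would need Zanvor (B1), but Zanvor is never earned.

Lioeld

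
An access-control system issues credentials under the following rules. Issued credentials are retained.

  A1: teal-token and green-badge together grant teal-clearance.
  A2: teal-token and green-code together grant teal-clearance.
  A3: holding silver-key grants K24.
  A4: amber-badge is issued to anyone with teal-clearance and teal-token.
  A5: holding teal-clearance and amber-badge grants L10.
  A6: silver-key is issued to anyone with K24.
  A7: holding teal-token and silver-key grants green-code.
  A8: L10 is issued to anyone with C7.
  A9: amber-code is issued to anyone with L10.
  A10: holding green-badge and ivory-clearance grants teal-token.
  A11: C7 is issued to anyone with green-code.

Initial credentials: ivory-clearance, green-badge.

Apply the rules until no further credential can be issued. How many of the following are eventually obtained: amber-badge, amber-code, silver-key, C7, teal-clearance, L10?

4

Holding green-badge and ivory-clearance grants teal-token (A10).
Holding teal-token and green-badge grants teal-clearance (A1).
Holding teal-clearance and teal-token grants amber-badge (A4).
Holding teal-clearance and amber-badge grants L10 (A5).
Holding L10 grants amber-code (A9).
amber-badge: reached.
amber-code: reached.
silver-key would need K24 (A6), but K24 is never granted.
C7 would need green-code (A11), but green-code is never granted.
teal-clearance: reached.
L10: reached.
Reached: amber-badge, amber-code, teal-clearance, and L10 — 4 of the 6.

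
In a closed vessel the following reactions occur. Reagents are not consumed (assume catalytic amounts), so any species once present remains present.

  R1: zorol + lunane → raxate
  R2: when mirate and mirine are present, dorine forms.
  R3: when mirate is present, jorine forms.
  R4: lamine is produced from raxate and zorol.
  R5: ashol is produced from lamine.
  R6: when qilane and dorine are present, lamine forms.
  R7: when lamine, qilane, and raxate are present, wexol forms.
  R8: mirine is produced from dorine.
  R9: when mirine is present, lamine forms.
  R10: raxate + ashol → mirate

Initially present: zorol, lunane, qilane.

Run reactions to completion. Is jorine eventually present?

zorol and lunane present → raxate forms (R1).
raxate and zorol present → lamine forms (R4).
lamine present → ashol forms (R5).
raxate and ashol present → mirate forms (R10).
mirate present → jorine forms (R3).

Yes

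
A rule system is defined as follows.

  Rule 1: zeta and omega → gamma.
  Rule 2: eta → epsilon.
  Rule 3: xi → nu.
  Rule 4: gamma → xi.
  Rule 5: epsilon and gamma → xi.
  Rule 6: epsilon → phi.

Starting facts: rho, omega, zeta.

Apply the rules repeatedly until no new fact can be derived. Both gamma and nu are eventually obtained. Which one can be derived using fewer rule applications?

gamma: zeta and omega hold, so gamma follows (Rule 1). [1 rule application]
nu: zeta and omega hold, so gamma follows (Rule 1). gamma holds, so xi follows (Rule 4). From xi, Rule 3 gives nu. [3 rule applications]
gamma needs fewer.

gamma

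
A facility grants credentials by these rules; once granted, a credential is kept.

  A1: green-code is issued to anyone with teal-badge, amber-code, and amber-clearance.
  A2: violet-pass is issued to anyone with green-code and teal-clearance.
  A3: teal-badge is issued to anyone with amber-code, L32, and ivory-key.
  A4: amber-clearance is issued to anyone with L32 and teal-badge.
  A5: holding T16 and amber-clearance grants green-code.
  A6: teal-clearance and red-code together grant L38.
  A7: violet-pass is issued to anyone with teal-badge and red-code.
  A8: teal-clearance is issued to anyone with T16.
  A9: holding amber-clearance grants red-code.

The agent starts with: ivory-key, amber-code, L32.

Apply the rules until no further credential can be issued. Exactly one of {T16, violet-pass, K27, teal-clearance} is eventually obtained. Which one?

violet-pass

Holding amber-code, L32, and ivory-key grants teal-badge (A3).
Holding L32 and teal-badge grants amber-clearance (A4).
Holding amber-clearance grants red-code (A9).
Holding teal-badge and red-code grants violet-pass (A7).
No rule produces T16, and it is not given. teal-clearance would need T16 (A8), but T16 is never granted. No rule produces K27, and it is not given.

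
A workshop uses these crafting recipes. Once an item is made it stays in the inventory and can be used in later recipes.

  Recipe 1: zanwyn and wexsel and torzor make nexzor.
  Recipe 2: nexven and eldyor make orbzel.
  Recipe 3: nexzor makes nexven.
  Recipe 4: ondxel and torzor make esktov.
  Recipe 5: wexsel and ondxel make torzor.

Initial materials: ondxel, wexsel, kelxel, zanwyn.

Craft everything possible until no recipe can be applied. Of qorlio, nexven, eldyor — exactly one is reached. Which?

nexven

Using Recipe 5, wexsel and ondxel make torzor.
zanwyn and wexsel and torzor → nexzor (Recipe 1).
Using Recipe 3, nexzor makes nexven.
No rule produces eldyor, and it is not given. No rule produces qorlio, and it is not given.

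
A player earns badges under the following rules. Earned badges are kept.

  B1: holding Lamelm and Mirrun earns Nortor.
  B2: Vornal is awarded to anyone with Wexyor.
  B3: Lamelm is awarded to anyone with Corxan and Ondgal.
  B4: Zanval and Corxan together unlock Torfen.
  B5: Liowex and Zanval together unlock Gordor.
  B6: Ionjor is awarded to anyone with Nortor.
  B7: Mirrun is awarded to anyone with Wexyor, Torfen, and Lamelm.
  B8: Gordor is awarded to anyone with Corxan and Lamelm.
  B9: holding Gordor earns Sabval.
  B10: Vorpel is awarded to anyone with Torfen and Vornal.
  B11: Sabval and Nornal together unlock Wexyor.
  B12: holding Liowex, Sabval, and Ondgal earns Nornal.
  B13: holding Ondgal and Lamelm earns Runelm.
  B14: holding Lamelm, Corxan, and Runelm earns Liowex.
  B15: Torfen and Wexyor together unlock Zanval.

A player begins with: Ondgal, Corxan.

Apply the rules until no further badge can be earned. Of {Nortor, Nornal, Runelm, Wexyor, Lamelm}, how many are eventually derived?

With Corxan and Ondgal, Lamelm is earned (B3).
With Corxan and Lamelm, Gordor is earned (B8).
With Ondgal and Lamelm, Runelm is earned (B13).
With Gordor, Sabval is earned (B9).
With Lamelm, Corxan, and Runelm, Liowex is earned (B14).
With Liowex, Sabval, and Ondgal, Nornal is earned (B12).
With Sabval and Nornal, Wexyor is earned (B11).
Nortor would need Lamelm and Mirrun (B1), but Mirrun is never earned.
Nornal: reached.
Runelm: reached.
Wexyor: reached.
Lamelm: reached.
Reached: Nornal, Runelm, Wexyor, and Lamelm — 4 of the 5.

4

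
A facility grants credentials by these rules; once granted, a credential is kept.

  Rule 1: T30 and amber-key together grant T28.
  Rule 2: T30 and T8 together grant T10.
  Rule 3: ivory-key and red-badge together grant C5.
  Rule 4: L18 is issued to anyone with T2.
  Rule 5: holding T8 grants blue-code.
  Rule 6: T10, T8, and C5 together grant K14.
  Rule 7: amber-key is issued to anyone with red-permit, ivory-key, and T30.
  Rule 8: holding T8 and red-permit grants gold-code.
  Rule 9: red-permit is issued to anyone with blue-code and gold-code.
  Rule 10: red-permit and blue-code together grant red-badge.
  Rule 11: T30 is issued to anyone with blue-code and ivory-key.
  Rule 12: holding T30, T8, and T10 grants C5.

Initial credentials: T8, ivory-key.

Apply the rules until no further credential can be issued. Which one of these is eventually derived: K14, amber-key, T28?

K14

Holding T8 grants blue-code (Rule 5).
Holding blue-code and ivory-key grants T30 (Rule 11).
Holding T30 and T8 grants T10 (Rule 2).
Holding T30, T8, and T10 grants C5 (Rule 12).
Holding T10, T8, and C5 grants K14 (Rule 6).
T28 would need T30 and amber-key (Rule 1), but amber-key is never granted. amber-key would need red-permit, ivory-key, and T30 (Rule 7), but red-permit is never granted.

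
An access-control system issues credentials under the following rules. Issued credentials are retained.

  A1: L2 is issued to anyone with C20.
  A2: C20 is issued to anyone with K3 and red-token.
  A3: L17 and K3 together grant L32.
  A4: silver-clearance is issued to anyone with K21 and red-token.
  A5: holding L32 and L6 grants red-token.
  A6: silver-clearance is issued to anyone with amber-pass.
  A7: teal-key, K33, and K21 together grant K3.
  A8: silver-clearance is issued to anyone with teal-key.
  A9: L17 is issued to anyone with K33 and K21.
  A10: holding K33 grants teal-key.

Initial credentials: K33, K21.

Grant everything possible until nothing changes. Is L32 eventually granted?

Yes

Holding K33 and K21 grants L17 (A9).
Holding K33 grants teal-key (A10).
Holding teal-key, K33, and K21 grants K3 (A7).
Holding L17 and K3 grants L32 (A3).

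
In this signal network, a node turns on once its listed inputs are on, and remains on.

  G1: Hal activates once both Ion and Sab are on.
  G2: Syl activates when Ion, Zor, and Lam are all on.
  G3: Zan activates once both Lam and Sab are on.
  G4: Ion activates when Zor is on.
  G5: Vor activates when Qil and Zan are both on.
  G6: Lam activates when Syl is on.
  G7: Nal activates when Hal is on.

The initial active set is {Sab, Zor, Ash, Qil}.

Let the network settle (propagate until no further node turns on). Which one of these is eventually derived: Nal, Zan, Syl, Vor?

Zor is on, so Ion activates (G4).
G1: Ion and Sab on → Hal on.
Hal is on, so Nal activates (G7).
Syl would need Ion, Zor, and Lam (G2), but Lam never turns on. Vor would need Qil and Zan (G5), but Zan never turns on. Zan would need Lam and Sab (G3), but Lam never turns on.

Nal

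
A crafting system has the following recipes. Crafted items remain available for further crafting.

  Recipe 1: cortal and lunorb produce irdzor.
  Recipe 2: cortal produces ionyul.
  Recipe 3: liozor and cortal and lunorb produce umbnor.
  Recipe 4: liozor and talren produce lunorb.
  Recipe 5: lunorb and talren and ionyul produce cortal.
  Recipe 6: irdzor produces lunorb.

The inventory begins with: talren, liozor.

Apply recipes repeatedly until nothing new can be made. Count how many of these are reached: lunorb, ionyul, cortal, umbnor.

1

liozor and talren → lunorb (Recipe 4).
lunorb: reached.
ionyul would need cortal (Recipe 2), but cortal is never obtained.
cortal would need lunorb, talren, and ionyul (Recipe 5), but ionyul is never obtained.
umbnor would need liozor, cortal, and lunorb (Recipe 3), but cortal is never obtained.
Reached: lunorb — 1 of the 4.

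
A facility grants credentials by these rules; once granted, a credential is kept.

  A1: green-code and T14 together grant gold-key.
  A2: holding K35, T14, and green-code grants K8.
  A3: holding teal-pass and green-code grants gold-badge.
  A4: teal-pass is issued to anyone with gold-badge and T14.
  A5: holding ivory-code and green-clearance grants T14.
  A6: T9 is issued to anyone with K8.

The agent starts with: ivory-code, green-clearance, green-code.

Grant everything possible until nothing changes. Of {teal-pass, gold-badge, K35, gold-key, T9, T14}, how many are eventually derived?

2

Holding ivory-code and green-clearance grants T14 (A5).
Holding green-code and T14 grants gold-key (A1).
teal-pass would need gold-badge and T14 (A4), but gold-badge is never granted.
gold-badge would need teal-pass and green-code (A3), but teal-pass is never granted.
No rule produces K35, and it is not given.
gold-key: reached.
T9 would need K8 (A6), but K8 is never granted.
T14: reached.
Reached: gold-key and T14 — 2 of the 6.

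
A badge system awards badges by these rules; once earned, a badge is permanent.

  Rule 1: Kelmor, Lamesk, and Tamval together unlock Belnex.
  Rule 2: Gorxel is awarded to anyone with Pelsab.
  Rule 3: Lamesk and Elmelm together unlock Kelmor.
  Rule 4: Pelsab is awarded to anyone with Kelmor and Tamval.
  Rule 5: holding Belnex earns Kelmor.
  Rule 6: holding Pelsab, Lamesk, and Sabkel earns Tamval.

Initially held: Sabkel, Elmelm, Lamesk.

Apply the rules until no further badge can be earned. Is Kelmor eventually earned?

With Lamesk and Elmelm, Kelmor is earned (Rule 3).

Yes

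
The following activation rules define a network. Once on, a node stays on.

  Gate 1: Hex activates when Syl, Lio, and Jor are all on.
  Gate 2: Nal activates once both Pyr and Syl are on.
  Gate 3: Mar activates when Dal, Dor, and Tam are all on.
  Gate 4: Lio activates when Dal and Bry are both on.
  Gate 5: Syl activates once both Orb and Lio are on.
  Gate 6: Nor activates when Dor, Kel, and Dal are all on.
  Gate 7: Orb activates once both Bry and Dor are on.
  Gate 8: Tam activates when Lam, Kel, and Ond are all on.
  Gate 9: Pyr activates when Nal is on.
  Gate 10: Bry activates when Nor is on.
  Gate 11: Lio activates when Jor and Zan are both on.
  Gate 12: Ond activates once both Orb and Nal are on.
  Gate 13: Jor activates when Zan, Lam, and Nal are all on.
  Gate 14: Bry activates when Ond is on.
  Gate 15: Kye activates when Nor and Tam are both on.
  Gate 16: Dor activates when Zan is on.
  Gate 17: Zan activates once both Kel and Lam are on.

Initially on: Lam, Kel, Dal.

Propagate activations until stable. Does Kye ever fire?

No

Kye would need Nor and Tam (Gate 15), but Tam never turns on.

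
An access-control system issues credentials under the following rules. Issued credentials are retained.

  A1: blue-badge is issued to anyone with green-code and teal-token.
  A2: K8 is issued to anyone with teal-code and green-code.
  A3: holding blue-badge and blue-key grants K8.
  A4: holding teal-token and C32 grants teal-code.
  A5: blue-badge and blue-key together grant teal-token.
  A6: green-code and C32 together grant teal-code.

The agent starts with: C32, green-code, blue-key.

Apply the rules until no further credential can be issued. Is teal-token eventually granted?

teal-token would need blue-badge and blue-key (A5), but blue-badge is never granted.

No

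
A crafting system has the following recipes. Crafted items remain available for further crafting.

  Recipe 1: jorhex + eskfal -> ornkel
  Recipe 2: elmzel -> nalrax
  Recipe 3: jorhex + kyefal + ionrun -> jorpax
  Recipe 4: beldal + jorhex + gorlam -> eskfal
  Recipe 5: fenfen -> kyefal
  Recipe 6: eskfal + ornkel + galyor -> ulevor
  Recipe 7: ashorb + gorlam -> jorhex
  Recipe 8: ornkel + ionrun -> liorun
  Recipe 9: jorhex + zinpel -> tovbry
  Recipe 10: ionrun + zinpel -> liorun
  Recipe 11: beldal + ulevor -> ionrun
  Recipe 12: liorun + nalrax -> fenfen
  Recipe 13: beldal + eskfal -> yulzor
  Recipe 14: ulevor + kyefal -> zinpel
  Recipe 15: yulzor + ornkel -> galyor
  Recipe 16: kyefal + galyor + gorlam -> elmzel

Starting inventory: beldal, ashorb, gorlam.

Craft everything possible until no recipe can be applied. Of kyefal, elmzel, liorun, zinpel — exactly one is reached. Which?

ashorb + gorlam -> jorhex (Recipe 7).
beldal + jorhex + gorlam -> eskfal (Recipe 4).
Using Recipe 13, beldal and eskfal make yulzor.
jorhex + eskfal -> ornkel (Recipe 1).
yulzor + ornkel -> galyor (Recipe 15).
eskfal + ornkel + galyor -> ulevor (Recipe 6).
beldal + ulevor -> ionrun (Recipe 11).
Using Recipe 8, ornkel and ionrun make liorun.
elmzel would need kyefal, galyor, and gorlam (Recipe 16), but kyefal is never obtained. kyefal would need fenfen (Recipe 5), but fenfen is never obtained. zinpel would need ulevor and kyefal (Recipe 14), but kyefal is never obtained.

liorun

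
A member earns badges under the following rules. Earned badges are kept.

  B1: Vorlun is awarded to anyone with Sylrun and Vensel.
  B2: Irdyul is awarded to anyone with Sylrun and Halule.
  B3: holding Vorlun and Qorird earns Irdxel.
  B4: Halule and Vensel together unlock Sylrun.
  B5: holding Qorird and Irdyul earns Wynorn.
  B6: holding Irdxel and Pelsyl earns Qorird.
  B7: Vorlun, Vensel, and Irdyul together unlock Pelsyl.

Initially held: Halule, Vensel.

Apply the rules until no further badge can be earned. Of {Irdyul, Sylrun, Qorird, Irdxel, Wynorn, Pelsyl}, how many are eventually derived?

With Halule and Vensel, Sylrun is earned (B4).
With Sylrun and Halule, Irdyul is earned (B2).
With Sylrun and Vensel, Vorlun is earned (B1).
With Vorlun, Vensel, and Irdyul, Pelsyl is earned (B7).
Irdyul: reached.
Sylrun: reached.
Qorird would need Irdxel and Pelsyl (B6), but Irdxel is never earned.
Irdxel would need Vorlun and Qorird (B3), but Qorird is never earned.
Wynorn would need Qorird and Irdyul (B5), but Qorird is never earned.
Pelsyl: reached.
Reached: Irdyul, Sylrun, and Pelsyl — 3 of the 6.

3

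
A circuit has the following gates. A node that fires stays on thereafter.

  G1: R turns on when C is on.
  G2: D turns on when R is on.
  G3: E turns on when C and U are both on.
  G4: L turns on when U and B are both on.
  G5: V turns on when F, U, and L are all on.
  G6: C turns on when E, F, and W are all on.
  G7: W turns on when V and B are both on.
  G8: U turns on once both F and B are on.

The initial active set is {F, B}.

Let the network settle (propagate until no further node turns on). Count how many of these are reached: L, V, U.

3

F and B are on, so U turns on (G8).
G4: U and B on → L on.
G5: F, U, and L on → V on.
L: reached.
V: reached.
U: reached.
All 3 are reached.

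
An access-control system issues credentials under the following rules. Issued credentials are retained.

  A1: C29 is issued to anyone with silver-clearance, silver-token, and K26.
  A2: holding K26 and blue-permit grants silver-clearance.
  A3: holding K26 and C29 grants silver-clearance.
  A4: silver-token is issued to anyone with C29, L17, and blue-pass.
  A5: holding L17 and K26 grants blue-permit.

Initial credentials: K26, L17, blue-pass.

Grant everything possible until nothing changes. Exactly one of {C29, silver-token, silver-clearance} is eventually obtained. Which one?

Holding L17 and K26 grants blue-permit (A5).
Holding K26 and blue-permit grants silver-clearance (A2).
silver-token would need C29, L17, and blue-pass (A4), but C29 is never granted. C29 would need silver-clearance, silver-token, and K26 (A1), but silver-token is never granted.

silver-clearance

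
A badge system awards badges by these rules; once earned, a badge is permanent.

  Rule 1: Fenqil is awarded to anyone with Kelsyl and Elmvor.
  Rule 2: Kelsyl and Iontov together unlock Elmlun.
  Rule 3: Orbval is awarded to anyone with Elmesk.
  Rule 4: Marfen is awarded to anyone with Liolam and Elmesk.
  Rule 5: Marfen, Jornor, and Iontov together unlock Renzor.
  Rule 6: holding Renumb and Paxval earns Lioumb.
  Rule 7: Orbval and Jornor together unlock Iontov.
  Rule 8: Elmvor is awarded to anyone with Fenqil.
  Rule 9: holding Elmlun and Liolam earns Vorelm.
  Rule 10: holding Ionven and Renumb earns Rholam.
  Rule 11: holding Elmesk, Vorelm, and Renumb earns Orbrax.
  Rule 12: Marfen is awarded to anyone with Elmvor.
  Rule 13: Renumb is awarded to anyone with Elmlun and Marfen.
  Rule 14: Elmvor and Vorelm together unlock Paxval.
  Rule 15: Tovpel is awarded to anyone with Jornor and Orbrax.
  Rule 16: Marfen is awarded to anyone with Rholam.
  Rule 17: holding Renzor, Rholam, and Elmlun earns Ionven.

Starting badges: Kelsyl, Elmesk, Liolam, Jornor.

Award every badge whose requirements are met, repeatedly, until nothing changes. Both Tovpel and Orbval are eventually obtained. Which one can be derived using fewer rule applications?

Orbval: With Elmesk, Orbval is earned (Rule 3). [1 rule application]
Tovpel: With Elmesk, Orbval is earned (Rule 3). With Liolam and Elmesk, Marfen is earned (Rule 4). With Orbval and Jornor, Iontov is earned (Rule 7). With Kelsyl and Iontov, Elmlun is earned (Rule 2). With Elmlun and Marfen, Renumb is earned (Rule 13). With Elmlun and Liolam, Vorelm is earned (Rule 9). With Elmesk, Vorelm, and Renumb, Orbrax is earned (Rule 11). With Jornor and Orbrax, Tovpel is earned (Rule 15). [8 rule applications]
Orbval needs fewer.

Orbval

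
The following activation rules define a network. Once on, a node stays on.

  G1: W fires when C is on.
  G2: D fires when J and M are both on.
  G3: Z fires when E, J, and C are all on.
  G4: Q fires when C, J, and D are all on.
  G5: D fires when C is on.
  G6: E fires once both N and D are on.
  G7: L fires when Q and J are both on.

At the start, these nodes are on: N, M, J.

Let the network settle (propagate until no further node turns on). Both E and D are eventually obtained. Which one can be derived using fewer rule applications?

D

D: J and M are on, so D fires (G2). [1 rule application]
E: J and M are on, so D fires (G2). N and D are on, so E fires (G6). [2 rule applications]
D needs fewer.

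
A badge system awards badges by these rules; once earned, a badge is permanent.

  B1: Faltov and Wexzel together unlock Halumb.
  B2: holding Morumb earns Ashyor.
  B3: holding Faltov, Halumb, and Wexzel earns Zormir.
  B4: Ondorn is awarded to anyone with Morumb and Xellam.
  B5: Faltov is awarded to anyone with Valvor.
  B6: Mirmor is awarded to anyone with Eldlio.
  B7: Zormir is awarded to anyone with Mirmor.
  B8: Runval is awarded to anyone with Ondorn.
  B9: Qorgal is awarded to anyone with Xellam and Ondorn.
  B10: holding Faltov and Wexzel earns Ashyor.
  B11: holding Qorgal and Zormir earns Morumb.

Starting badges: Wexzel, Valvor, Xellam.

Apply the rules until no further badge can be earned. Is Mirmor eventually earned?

Mirmor would need Eldlio (B6), but Eldlio is never earned.

No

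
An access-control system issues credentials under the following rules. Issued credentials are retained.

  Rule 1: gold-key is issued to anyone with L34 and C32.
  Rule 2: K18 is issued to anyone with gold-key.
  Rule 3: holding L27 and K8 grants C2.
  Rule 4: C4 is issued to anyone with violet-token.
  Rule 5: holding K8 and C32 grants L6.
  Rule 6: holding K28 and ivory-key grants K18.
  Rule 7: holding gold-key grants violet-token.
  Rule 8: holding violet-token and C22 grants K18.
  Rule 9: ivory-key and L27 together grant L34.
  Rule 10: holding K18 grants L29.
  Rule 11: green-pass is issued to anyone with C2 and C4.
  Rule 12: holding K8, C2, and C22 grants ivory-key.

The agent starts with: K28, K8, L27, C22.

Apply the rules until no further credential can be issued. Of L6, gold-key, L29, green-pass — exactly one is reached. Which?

Holding L27 and K8 grants C2 (Rule 3).
Holding K8, C2, and C22 grants ivory-key (Rule 12).
Holding K28 and ivory-key grants K18 (Rule 6).
Holding K18 grants L29 (Rule 10).
L6 would need K8 and C32 (Rule 5), but C32 is never granted. gold-key would need L34 and C32 (Rule 1), but C32 is never granted. green-pass would need C2 and C4 (Rule 11), but C4 is never granted.

L29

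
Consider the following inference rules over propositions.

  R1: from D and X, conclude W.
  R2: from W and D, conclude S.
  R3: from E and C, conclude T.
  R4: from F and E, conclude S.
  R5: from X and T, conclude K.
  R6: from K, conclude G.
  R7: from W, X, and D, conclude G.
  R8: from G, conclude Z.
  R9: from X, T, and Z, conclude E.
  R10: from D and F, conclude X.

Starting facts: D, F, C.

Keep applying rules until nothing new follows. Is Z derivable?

From D and F, R10 gives X.
From D and X, R1 gives W.
From W, X, and D, R7 gives G.
G holds, so Z follows (R8).

Yes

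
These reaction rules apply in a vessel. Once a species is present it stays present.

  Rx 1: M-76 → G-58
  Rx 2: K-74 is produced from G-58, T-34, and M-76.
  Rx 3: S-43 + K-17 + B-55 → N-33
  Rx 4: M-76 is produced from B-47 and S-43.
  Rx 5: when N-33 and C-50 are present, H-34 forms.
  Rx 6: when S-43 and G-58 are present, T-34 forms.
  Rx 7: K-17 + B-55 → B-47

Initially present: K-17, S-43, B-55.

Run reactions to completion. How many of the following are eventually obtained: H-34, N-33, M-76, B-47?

S-43, K-17, and B-55 present → N-33 forms (Rx 3).
K-17 and B-55 present → B-47 forms (Rx 7).
B-47 and S-43 present → M-76 forms (Rx 4).
H-34 would need N-33 and C-50 (Rx 5), but C-50 never forms.
N-33: reached.
M-76: reached.
B-47: reached.
Reached: N-33, M-76, and B-47 — 3 of the 4.

3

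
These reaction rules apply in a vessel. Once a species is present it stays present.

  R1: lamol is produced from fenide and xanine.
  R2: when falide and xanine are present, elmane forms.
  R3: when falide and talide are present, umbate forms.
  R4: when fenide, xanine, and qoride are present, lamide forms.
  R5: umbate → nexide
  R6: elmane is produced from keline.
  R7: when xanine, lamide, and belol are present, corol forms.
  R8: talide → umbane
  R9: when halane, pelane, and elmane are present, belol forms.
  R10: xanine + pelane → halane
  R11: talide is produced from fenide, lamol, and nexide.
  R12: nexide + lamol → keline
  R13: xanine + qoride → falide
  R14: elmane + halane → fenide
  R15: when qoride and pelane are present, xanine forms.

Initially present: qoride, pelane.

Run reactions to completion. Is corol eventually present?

Yes

qoride and pelane present → xanine forms (R15).
xanine and qoride present → falide forms (R13).
xanine and pelane present → halane forms (R10).
falide and xanine present → elmane forms (R2).
halane, pelane, and elmane present → belol forms (R9).
elmane and halane present → fenide forms (R14).
fenide, xanine, and qoride present → lamide forms (R4).
xanine, lamide, and belol present → corol forms (R7).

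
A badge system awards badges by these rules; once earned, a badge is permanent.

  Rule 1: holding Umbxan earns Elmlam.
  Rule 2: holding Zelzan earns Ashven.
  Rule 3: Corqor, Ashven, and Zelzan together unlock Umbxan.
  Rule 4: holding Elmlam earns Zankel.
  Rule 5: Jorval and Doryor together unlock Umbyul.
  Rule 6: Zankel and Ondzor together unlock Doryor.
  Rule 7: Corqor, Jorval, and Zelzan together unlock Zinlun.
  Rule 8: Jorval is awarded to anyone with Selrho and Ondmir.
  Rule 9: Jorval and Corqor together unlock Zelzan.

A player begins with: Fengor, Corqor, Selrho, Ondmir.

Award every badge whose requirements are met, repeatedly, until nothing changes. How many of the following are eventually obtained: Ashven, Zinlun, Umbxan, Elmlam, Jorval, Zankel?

With Selrho and Ondmir, Jorval is earned (Rule 8).
With Jorval and Corqor, Zelzan is earned (Rule 9).
With Corqor, Jorval, and Zelzan, Zinlun is earned (Rule 7).
With Zelzan, Ashven is earned (Rule 2).
With Corqor, Ashven, and Zelzan, Umbxan is earned (Rule 3).
With Umbxan, Elmlam is earned (Rule 1).
With Elmlam, Zankel is earned (Rule 4).
Ashven: reached.
Zinlun: reached.
Umbxan: reached.
Elmlam: reached.
Jorval: reached.
Zankel: reached.
All 6 are reached.

6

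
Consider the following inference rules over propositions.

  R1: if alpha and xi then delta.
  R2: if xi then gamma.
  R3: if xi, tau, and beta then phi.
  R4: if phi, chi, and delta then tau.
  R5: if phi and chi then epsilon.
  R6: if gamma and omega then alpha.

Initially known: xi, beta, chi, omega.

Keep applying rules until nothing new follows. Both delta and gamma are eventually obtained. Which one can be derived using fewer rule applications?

gamma: xi holds, so gamma follows (R2). [1 rule application]
delta: From xi, R2 gives gamma. gamma and omega hold, so alpha follows (R6). From alpha and xi, R1 gives delta. [3 rule applications]
gamma needs fewer.

gamma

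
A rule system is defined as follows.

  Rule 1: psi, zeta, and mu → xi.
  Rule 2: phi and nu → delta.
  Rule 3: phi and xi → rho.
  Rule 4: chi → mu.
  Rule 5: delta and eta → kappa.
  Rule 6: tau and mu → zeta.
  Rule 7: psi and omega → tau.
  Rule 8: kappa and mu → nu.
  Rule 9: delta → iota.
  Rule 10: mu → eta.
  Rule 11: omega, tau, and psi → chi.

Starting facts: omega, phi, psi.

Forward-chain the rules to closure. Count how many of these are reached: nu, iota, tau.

1

psi and omega hold, so tau follows (Rule 7).
nu would need kappa and mu (Rule 8), but kappa is never established.
iota would need delta (Rule 9), but delta is never established.
tau: reached.
Reached: tau — 1 of the 3.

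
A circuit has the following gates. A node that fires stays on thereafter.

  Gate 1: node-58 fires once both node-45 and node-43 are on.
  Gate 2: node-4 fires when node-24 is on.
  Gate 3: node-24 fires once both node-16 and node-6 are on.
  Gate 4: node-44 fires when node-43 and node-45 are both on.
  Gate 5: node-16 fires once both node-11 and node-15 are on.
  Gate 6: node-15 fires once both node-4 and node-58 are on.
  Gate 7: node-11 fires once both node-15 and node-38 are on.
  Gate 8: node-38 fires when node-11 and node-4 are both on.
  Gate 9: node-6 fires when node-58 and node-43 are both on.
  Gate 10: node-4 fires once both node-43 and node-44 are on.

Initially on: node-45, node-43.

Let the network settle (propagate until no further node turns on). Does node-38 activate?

No

node-38 would need node-11 and node-4 (Gate 8), but node-11 never turns on.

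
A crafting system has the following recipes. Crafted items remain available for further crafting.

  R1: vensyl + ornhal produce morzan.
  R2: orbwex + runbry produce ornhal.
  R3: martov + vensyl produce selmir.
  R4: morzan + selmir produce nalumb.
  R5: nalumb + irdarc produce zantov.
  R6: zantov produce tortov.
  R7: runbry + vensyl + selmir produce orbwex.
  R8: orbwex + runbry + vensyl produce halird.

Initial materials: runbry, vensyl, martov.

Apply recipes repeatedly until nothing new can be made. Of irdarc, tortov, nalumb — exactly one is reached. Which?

nalumb

martov + vensyl → selmir (R3).
Using R7, runbry, vensyl, and selmir make orbwex.
Using R2, orbwex and runbry make ornhal.
Using R1, vensyl and ornhal make morzan.
Using R4, morzan and selmir make nalumb.
tortov would need zantov (R6), but zantov is never obtained. No rule produces irdarc, and it is not given.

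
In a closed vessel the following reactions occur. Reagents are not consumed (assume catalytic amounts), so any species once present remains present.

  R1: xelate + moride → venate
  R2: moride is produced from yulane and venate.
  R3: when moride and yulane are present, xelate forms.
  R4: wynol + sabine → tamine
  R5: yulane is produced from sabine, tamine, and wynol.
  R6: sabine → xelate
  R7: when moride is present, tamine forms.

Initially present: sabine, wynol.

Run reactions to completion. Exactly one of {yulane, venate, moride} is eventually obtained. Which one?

wynol and sabine present → tamine forms (R4).
sabine, tamine, and wynol present → yulane forms (R5).
moride would need yulane and venate (R2), but venate never forms. venate would need xelate and moride (R1), but moride never forms.

yulane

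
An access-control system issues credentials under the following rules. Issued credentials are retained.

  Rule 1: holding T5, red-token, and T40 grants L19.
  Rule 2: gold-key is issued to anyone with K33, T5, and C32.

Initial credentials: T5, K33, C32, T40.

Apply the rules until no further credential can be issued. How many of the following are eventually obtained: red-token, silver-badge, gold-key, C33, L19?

Holding K33, T5, and C32 grants gold-key (Rule 2).
No rule produces red-token, and it is not given.
No rule produces silver-badge, and it is not given.
gold-key: reached.
No rule produces C33, and it is not given.
L19 would need T5, red-token, and T40 (Rule 1), but red-token is never granted.
Reached: gold-key — 1 of the 5.

1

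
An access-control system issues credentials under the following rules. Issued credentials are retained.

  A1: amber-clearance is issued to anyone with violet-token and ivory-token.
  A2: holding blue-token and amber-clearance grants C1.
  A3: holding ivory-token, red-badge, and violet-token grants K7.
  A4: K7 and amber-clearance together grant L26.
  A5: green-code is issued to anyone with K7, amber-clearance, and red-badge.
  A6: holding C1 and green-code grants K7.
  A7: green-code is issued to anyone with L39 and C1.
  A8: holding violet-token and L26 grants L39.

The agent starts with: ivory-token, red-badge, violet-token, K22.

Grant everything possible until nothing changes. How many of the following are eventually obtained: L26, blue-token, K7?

2

Holding ivory-token, red-badge, and violet-token grants K7 (A3).
Holding violet-token and ivory-token grants amber-clearance (A1).
Holding K7 and amber-clearance grants L26 (A4).
L26: reached.
No rule produces blue-token, and it is not given.
K7: reached.
Reached: L26 and K7 — 2 of the 3.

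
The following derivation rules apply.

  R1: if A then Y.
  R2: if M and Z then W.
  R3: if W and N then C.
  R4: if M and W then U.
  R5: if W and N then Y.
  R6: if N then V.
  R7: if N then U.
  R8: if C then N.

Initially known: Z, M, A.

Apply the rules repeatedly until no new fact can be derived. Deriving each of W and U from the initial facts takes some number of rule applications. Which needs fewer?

W

W: From M and Z, R2 gives W. [1 rule application]
U: From M and Z, R2 gives W. From M and W, R4 gives U. [2 rule applications]
W needs fewer.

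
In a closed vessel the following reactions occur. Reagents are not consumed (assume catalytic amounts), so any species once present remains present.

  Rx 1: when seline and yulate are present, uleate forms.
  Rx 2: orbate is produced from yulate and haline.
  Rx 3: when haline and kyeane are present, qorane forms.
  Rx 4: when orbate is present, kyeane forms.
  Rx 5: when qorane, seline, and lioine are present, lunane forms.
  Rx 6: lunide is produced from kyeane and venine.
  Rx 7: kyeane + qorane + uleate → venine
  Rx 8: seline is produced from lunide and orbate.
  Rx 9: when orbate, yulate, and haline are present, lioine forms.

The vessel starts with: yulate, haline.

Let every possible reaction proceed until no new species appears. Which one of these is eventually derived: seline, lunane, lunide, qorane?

qorane

yulate and haline present → orbate forms (Rx 2).
orbate present → kyeane forms (Rx 4).
haline and kyeane present → qorane forms (Rx 3).
lunane would need qorane, seline, and lioine (Rx 5), but seline never forms. lunide would need kyeane and venine (Rx 6), but venine never forms. seline would need lunide and orbate (Rx 8), but lunide never forms.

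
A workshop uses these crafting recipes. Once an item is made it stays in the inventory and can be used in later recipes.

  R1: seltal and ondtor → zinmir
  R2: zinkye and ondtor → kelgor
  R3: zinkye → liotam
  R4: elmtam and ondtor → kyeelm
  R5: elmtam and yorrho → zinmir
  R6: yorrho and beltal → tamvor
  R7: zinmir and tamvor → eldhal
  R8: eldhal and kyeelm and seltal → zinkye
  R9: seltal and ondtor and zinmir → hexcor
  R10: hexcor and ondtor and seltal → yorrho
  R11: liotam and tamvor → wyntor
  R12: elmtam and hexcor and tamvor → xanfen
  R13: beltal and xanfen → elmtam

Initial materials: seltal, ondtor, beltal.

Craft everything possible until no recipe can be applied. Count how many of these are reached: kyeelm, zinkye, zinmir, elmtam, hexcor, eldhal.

seltal and ondtor → zinmir (R1).
seltal and ondtor and zinmir → hexcor (R9).
hexcor and ondtor and seltal → yorrho (R10).
Using R6, yorrho and beltal make tamvor.
zinmir and tamvor → eldhal (R7).
kyeelm would need elmtam and ondtor (R4), but elmtam is never obtained.
zinkye would need eldhal, kyeelm, and seltal (R8), but kyeelm is never obtained.
zinmir: reached.
elmtam would need beltal and xanfen (R13), but xanfen is never obtained.
hexcor: reached.
eldhal: reached.
Reached: zinmir, hexcor, and eldhal — 3 of the 6.

3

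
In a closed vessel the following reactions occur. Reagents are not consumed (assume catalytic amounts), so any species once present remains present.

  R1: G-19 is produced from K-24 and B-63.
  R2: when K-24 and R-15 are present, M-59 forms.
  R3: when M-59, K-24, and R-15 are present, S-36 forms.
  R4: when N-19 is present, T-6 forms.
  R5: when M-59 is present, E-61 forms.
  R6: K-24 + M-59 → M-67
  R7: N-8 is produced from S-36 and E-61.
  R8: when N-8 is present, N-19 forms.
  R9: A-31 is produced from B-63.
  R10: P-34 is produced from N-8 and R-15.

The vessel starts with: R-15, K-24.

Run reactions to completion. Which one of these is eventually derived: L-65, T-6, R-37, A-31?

T-6

K-24 and R-15 present → M-59 forms (R2).
M-59, K-24, and R-15 present → S-36 forms (R3).
M-59 present → E-61 forms (R5).
S-36 and E-61 present → N-8 forms (R7).
N-8 present → N-19 forms (R8).
N-19 present → T-6 forms (R4).
No rule produces R-37, and it is not given. A-31 would need B-63 (R9), but B-63 never forms. No rule produces L-65, and it is not given.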